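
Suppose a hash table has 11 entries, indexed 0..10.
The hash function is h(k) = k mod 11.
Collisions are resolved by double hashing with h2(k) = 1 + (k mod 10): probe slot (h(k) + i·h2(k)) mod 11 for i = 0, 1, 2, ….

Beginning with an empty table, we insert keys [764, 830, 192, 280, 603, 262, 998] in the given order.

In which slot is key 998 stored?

Insert 764: h=5, slot 5 empty -> index 5.
Insert 830: h=5, h2=1, slot 5 occupied -> index 6.
Insert 192: h=5, h2=3, slot 5 occupied -> index 8.
Insert 280: h=5, h2=1, slots 5,6 occupied -> index 7.
Insert 603: h=9, slot 9 empty -> index 9.
Insert 262: h=9, h2=3, slot 9 occupied -> index 1.
Insert 998: h=8, h2=9, slots 8,6 occupied -> index 4.
Table: [_, 262, _, _, 998, 764, 830, 280, 192, 603, _]

4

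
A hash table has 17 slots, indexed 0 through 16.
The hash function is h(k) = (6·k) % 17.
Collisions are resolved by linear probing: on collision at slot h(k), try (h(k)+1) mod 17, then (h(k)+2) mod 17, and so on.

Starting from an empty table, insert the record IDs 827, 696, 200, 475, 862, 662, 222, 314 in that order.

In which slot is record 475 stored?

827 hashes to 15; slot 15 is free => place at 15.
696 hashes to 11; slot 11 is free => place at 11.
200 hashes to 10; slot 10 is free => place at 10.
475 hashes to 11; 11 taken => place at 12.
862 hashes to 4; slot 4 is free => place at 4.
662 hashes to 11; 11,12 taken => place at 13.
222 hashes to 6; slot 6 is free => place at 6.
314 hashes to 14; slot 14 is free => place at 14.
Table: [-, -, -, -, 862, -, 222, -, -, -, 200, 696, 475, 662, 314, 827, -]

12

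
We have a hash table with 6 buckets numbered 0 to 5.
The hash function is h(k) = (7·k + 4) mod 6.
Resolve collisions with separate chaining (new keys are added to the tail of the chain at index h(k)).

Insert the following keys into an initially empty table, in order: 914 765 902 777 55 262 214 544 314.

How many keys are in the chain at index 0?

914 -> bucket 0
765 -> bucket 1
902 -> bucket 0 (collision)
777 -> bucket 1 (collision)
55 -> bucket 5
262 -> bucket 2
214 -> bucket 2 (collision)
544 -> bucket 2 (collision)
314 -> bucket 0 (collision)
Final buckets:
0: 914 -> 902 -> 314
1: 765 -> 777
2: 262 -> 214 -> 544
3: .
4: .
5: 55

3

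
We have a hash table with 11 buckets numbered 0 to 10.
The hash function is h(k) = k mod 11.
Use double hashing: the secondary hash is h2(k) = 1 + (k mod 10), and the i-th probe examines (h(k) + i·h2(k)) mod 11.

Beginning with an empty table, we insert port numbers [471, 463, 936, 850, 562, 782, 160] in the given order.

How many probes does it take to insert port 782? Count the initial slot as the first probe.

471: h=9 → slot 9
463: h=1 → slot 1
936: h=1, h2=7, probe 1,8 → slot 8
850: h=3 → slot 3
562: h=1, h2=3, probe 1,4 → slot 4
782: h=1, h2=3, probe 1,4,7 → slot 7
160: h=6 → slot 6
Table: [-, 463, -, 850, 562, -, 160, 782, 936, 471, -]

3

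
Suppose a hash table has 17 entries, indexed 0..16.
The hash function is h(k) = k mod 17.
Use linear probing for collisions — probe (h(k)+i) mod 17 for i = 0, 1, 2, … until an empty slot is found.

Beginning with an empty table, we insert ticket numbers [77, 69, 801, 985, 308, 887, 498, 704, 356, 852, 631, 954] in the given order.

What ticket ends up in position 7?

704

77 hashes to 9; slot 9 is free → place at 9.
69 hashes to 1; slot 1 is free → place at 1.
801 hashes to 2; slot 2 is free → place at 2.
985 hashes to 16; slot 16 is free → place at 16.
308 hashes to 2; 2 taken → place at 3.
887 hashes to 3; 3 taken → place at 4.
498 hashes to 5; slot 5 is free → place at 5.
704 hashes to 7; slot 7 is free → place at 7.
356 hashes to 16; 16 taken → place at 0.
852 hashes to 2; 2,3,4,5 taken → place at 6.
631 hashes to 2; 2,3,4,5,6,7 taken → place at 8.
954 hashes to 2; 2,3,4,5,6,7,8,9 taken → place at 10.
Table: [356, 69, 801, 308, 887, 498, 852, 704, 631, 77, 954, ∅, ∅, ∅, ∅, ∅, 985]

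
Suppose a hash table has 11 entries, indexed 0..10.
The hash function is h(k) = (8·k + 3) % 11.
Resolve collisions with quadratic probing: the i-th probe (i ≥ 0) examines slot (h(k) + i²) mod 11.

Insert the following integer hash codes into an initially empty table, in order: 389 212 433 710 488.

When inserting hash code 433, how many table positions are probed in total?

389: h=2 -> slot 2
212: h=5 -> slot 5
433: h=2, probe 2,3 -> slot 3
710: h=7 -> slot 7
488: h=2, probe 2,3,6 -> slot 6
Table: [-, -, 389, 433, -, 212, 488, 710, -, -, -]

2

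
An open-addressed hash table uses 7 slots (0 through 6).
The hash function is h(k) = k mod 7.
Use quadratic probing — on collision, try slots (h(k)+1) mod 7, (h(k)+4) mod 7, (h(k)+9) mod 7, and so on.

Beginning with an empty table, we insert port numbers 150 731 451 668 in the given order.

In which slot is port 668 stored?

5

150 hashes to 3; slot 3 is free => place at 3.
731 hashes to 3; 3 taken => place at 4.
451 hashes to 3; 3,4 taken => place at 0.
668 hashes to 3; 3,4,0 taken => place at 5.
Table: [451, _, _, 150, 731, 668, _]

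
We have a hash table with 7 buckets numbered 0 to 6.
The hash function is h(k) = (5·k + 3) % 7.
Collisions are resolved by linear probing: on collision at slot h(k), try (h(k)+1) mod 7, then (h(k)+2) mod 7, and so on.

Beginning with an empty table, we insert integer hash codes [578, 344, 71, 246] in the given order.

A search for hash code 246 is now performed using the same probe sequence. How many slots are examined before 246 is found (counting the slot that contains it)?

4

Insert 578: h=2, slot 2 empty => index 2.
Insert 344: h=1, slot 1 empty => index 1.
Insert 71: h=1, slots 1,2 occupied => index 3.
Insert 246: h=1, slots 1,2,3 occupied => index 4.
Table: [∅, 344, 578, 71, 246, ∅, ∅]
Lookup 246: h=1, probe 1,2,3,4 → found at 4.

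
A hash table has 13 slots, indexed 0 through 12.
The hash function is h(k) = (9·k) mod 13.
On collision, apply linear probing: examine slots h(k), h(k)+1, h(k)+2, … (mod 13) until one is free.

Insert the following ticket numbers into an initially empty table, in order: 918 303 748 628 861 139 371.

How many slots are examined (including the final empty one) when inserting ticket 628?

3

Insert 918: h=7, slot 7 empty -> index 7.
Insert 303: h=10, slot 10 empty -> index 10.
Insert 748: h=11, slot 11 empty -> index 11.
Insert 628: h=10, slots 10,11 occupied -> index 12.
Insert 861: h=1, slot 1 empty -> index 1.
Insert 139: h=3, slot 3 empty -> index 3.
Insert 371: h=11, slots 11,12 occupied -> index 0.
Table: [371, 861, ., 139, ., ., ., 918, ., ., 303, 748, 628]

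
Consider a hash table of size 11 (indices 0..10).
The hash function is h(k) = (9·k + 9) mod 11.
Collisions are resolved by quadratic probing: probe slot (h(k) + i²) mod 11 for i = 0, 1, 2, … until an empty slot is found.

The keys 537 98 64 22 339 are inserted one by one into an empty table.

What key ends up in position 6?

Insert 537: h=2, slot 2 empty => index 2.
Insert 98: h=0, slot 0 empty => index 0.
Insert 64: h=2, slot 2 occupied => index 3.
Insert 22: h=9, slot 9 empty => index 9.
Insert 339: h=2, slots 2,3 occupied => index 6.
Table: [98, ∅, 537, 64, ∅, ∅, 339, ∅, ∅, 22, ∅]

339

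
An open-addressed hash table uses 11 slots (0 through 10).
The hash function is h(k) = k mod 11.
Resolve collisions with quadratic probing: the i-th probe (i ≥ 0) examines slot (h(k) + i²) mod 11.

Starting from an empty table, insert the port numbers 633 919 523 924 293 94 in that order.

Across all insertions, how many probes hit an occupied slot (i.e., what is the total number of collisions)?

633 hashes to 6; slot 6 is free -> place at 6.
919 hashes to 6; 6 taken -> place at 7.
523 hashes to 6; 6,7 taken -> place at 10.
924 hashes to 0; slot 0 is free -> place at 0.
293 hashes to 7; 7 taken -> place at 8.
94 hashes to 6; 6,7,10 taken -> place at 4.
Table: [924, _, _, _, 94, _, 633, 919, 293, _, 523]

7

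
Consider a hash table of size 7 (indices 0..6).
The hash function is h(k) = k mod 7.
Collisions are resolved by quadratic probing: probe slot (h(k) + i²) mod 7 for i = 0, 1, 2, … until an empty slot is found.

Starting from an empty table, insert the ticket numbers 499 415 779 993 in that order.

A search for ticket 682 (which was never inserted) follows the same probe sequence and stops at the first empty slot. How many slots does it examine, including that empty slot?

2

499: h=2 -> slot 2
415: h=2, probe 2,3 -> slot 3
779: h=2, probe 2,3,6 -> slot 6
993: h=6, probe 6,0 -> slot 0
Table: [993, -, 499, 415, -, -, 779]
Lookup 682: h=3, probe 3,4 → slot 4 empty, not found.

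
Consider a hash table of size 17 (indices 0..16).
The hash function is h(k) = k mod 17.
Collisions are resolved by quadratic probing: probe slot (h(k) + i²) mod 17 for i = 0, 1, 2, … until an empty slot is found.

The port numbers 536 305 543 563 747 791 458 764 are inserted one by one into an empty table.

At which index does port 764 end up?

15

536 hashes to 9; slot 9 is free → place at 9.
305 hashes to 16; slot 16 is free → place at 16.
543 hashes to 16; 16 taken → place at 0.
563 hashes to 2; slot 2 is free → place at 2.
747 hashes to 16; 16,0 taken → place at 3.
791 hashes to 9; 9 taken → place at 10.
458 hashes to 16; 16,0,3 taken → place at 8.
764 hashes to 16; 16,0,3,8 taken → place at 15.
Table: [543, ∅, 563, 747, ∅, ∅, ∅, ∅, 458, 536, 791, ∅, ∅, ∅, ∅, 764, 305]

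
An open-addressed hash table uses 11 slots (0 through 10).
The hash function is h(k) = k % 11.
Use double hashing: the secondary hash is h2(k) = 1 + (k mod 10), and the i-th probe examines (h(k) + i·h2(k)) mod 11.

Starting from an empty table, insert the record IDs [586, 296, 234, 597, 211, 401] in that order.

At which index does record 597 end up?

0

Insert 586: h=3, slot 3 empty -> index 3.
Insert 296: h=10, slot 10 empty -> index 10.
Insert 234: h=3, h2=5, slot 3 occupied -> index 8.
Insert 597: h=3, h2=8, slot 3 occupied -> index 0.
Insert 211: h=2, slot 2 empty -> index 2.
Insert 401: h=5, slot 5 empty -> index 5.
Table: [597, _, 211, 586, _, 401, _, _, 234, _, 296]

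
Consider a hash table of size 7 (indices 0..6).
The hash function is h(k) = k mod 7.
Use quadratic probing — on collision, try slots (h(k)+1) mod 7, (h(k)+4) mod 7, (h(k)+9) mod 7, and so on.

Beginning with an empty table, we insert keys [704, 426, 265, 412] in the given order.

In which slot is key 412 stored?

Insert 704: h=4, slot 4 empty → index 4.
Insert 426: h=6, slot 6 empty → index 6.
Insert 265: h=6, slot 6 occupied → index 0.
Insert 412: h=6, slots 6,0 occupied → index 3.
Table: [265, ∅, ∅, 412, 704, ∅, 426]

3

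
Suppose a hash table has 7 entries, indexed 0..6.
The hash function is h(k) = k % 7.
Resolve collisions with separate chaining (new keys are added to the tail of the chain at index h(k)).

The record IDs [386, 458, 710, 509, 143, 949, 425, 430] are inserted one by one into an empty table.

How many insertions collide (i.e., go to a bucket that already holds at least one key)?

4

386 → bucket 1
458 → bucket 3
710 → bucket 3 (collision)
509 → bucket 5
143 → bucket 3 (collision)
949 → bucket 4
425 → bucket 5 (collision)
430 → bucket 3 (collision)
Final buckets:
0: -
1: 386
2: -
3: 458 -> 710 -> 143 -> 430
4: 949
5: 509 -> 425
6: -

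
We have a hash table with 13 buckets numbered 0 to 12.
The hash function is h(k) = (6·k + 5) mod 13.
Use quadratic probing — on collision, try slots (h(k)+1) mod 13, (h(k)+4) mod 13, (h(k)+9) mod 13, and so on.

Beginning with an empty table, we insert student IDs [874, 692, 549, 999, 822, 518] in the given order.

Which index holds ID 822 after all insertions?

0

874 hashes to 10; slot 10 is free -> place at 10.
692 hashes to 10; 10 taken -> place at 11.
549 hashes to 10; 10,11 taken -> place at 1.
999 hashes to 6; slot 6 is free -> place at 6.
822 hashes to 10; 10,11,1,6 taken -> place at 0.
518 hashes to 6; 6 taken -> place at 7.
Table: [822, 549, ., ., ., ., 999, 518, ., ., 874, 692, .]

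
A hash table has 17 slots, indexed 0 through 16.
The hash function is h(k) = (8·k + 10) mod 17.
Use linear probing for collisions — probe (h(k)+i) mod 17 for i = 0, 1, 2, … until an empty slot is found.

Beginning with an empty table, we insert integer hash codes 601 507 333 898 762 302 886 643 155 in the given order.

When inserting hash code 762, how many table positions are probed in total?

601: h=7 => slot 7
507: h=3 => slot 3
333: h=5 => slot 5
898: h=3, probe 3,4 => slot 4
762: h=3, probe 3,4,5,6 => slot 6
302: h=12 => slot 12
886: h=9 => slot 9
643: h=3, probe 3,4,5,6,7,8 => slot 8
155: h=9, probe 9,10 => slot 10
Table: [_, _, _, 507, 898, 333, 762, 601, 643, 886, 155, _, 302, _, _, _, _]

4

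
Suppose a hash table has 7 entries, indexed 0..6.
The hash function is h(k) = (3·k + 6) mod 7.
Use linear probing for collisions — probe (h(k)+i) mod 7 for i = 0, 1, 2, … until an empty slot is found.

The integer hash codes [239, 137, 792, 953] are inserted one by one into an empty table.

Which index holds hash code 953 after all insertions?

5

239: h=2 -> slot 2
137: h=4 -> slot 4
792: h=2, probe 2,3 -> slot 3
953: h=2, probe 2,3,4,5 -> slot 5
Table: [_, _, 239, 792, 137, 953, _]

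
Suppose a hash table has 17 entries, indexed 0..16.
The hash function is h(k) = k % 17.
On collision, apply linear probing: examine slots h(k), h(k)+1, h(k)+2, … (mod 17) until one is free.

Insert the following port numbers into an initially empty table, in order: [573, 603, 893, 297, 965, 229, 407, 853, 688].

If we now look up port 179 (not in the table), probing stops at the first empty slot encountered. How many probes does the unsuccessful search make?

573 hashes to 12; slot 12 is free → place at 12.
603 hashes to 8; slot 8 is free → place at 8.
893 hashes to 9; slot 9 is free → place at 9.
297 hashes to 8; 8,9 taken → place at 10.
965 hashes to 13; slot 13 is free → place at 13.
229 hashes to 8; 8,9,10 taken → place at 11.
407 hashes to 16; slot 16 is free → place at 16.
853 hashes to 3; slot 3 is free → place at 3.
688 hashes to 8; 8,9,10,11,12,13 taken → place at 14.
Table: [-, -, -, 853, -, -, -, -, 603, 893, 297, 229, 573, 965, 688, -, 407]
Lookup 179: h=9, probe 9,10,11,12,13,14,15 → slot 15 empty, not found.

7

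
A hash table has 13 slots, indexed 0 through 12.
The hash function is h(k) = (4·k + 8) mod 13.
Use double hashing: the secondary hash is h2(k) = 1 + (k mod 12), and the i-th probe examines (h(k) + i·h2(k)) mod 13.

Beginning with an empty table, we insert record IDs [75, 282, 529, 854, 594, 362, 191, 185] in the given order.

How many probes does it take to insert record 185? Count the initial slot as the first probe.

75: h=9 → slot 9
282: h=5 → slot 5
529: h=5, h2=2, probe 5,7 → slot 7
854: h=5, h2=3, probe 5,8 → slot 8
594: h=5, h2=7, probe 5,12 → slot 12
362: h=0 → slot 0
191: h=5, h2=12, probe 5,4 → slot 4
185: h=7, h2=6, probe 7,0,6 → slot 6
Table: [362, —, —, —, 191, 282, 185, 529, 854, 75, —, —, 594]

3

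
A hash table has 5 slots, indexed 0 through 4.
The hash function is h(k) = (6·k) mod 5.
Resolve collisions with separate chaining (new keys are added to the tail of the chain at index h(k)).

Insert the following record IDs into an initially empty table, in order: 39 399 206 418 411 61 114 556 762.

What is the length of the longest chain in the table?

4

39 → bucket 4
399 → bucket 4 (collision)
206 → bucket 1
418 → bucket 3
411 → bucket 1 (collision)
61 → bucket 1 (collision)
114 → bucket 4 (collision)
556 → bucket 1 (collision)
762 → bucket 2
Final buckets:
0: —
1: 206 -> 411 -> 61 -> 556
2: 762
3: 418
4: 39 -> 399 -> 114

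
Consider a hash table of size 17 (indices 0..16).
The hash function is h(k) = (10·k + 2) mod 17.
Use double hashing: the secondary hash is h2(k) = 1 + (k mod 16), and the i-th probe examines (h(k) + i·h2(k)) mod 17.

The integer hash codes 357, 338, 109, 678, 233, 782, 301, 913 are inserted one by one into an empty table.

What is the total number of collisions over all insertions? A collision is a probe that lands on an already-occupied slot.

5

357: h=2 => slot 2
338: h=16 => slot 16
109: h=4 => slot 4
678: h=16, h2=7, probe 16,6 => slot 6
233: h=3 => slot 3
782: h=2, h2=15, probe 2,0 => slot 0
301: h=3, h2=14, probe 3,0,14 => slot 14
913: h=3, h2=2, probe 3,5 => slot 5
Table: [782, —, 357, 233, 109, 913, 678, —, —, —, —, —, —, —, 301, —, 338]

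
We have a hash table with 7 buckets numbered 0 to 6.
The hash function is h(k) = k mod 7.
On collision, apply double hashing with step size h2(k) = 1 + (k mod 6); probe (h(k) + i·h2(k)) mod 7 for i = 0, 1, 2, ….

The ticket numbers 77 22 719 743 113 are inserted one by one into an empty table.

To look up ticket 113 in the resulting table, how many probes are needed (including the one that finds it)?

5

77: h=0 → slot 0
22: h=1 → slot 1
719: h=5 → slot 5
743: h=1, h2=6, probe 1,0,6 → slot 6
113: h=1, h2=6, probe 1,0,6,5,4 → slot 4
Table: [77, 22, -, -, 113, 719, 743]
Lookup 113: h=1, h2=6, probe 1,0,6,5,4 → found at 4.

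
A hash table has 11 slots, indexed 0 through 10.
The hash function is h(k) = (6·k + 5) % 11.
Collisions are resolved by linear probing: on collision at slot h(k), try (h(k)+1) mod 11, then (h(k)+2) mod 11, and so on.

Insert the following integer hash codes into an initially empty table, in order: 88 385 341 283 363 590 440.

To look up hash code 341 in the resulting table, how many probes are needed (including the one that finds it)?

88: h=5 -> slot 5
385: h=5, probe 5,6 -> slot 6
341: h=5, probe 5,6,7 -> slot 7
283: h=9 -> slot 9
363: h=5, probe 5,6,7,8 -> slot 8
590: h=3 -> slot 3
440: h=5, probe 5,6,7,8,9,10 -> slot 10
Table: [—, —, —, 590, —, 88, 385, 341, 363, 283, 440]
Lookup 341: h=5, probe 5,6,7 → found at 7.

3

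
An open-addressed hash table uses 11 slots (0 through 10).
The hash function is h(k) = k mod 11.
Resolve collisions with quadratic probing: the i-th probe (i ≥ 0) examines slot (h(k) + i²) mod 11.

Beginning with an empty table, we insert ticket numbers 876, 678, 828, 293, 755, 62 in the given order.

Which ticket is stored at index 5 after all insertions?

876 hashes to 7; slot 7 is free -> place at 7.
678 hashes to 7; 7 taken -> place at 8.
828 hashes to 3; slot 3 is free -> place at 3.
293 hashes to 7; 7,8 taken -> place at 0.
755 hashes to 7; 7,8,0 taken -> place at 5.
62 hashes to 7; 7,8,0,5 taken -> place at 1.
Table: [293, 62, -, 828, -, 755, -, 876, 678, -, -]

755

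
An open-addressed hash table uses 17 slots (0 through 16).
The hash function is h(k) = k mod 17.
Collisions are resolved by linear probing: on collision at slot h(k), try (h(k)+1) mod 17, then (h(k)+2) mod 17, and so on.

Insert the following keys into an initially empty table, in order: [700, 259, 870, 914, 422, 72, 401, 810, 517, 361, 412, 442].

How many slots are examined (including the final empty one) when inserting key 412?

6

Insert 700: h=3, slot 3 empty -> index 3.
Insert 259: h=4, slot 4 empty -> index 4.
Insert 870: h=3, slots 3,4 occupied -> index 5.
Insert 914: h=13, slot 13 empty -> index 13.
Insert 422: h=14, slot 14 empty -> index 14.
Insert 72: h=4, slots 4,5 occupied -> index 6.
Insert 401: h=10, slot 10 empty -> index 10.
Insert 810: h=11, slot 11 empty -> index 11.
Insert 517: h=7, slot 7 empty -> index 7.
Insert 361: h=4, slots 4,5,6,7 occupied -> index 8.
Insert 412: h=4, slots 4,5,6,7,8 occupied -> index 9.
Insert 442: h=0, slot 0 empty -> index 0.
Table: [442, ., ., 700, 259, 870, 72, 517, 361, 412, 401, 810, ., 914, 422, ., .]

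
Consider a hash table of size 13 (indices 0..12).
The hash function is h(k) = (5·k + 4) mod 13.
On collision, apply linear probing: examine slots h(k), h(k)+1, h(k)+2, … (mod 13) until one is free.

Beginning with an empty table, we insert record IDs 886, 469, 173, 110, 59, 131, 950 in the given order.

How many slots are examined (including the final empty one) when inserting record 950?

886 hashes to 1; slot 1 is free => place at 1.
469 hashes to 9; slot 9 is free => place at 9.
173 hashes to 11; slot 11 is free => place at 11.
110 hashes to 8; slot 8 is free => place at 8.
59 hashes to 0; slot 0 is free => place at 0.
131 hashes to 9; 9 taken => place at 10.
950 hashes to 9; 9,10,11 taken => place at 12.
Table: [59, 886, _, _, _, _, _, _, 110, 469, 131, 173, 950]

4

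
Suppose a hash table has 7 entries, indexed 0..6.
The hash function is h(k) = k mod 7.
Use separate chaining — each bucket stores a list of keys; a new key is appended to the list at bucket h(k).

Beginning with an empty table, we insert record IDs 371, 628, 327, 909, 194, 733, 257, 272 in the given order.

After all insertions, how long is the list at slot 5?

5

Insert 371: h=0, bucket 0 empty -> new chain.
Insert 628: h=5, bucket 5 empty -> new chain.
Insert 327: h=5, bucket 5 nonempty -> append to chain.
Insert 909: h=6, bucket 6 empty -> new chain.
Insert 194: h=5, bucket 5 nonempty -> append to chain.
Insert 733: h=5, bucket 5 nonempty -> append to chain.
Insert 257: h=5, bucket 5 nonempty -> append to chain.
Insert 272: h=6, bucket 6 nonempty -> append to chain.
Final buckets:
0: 371
1: -
2: -
3: -
4: -
5: 628 -> 327 -> 194 -> 733 -> 257
6: 909 -> 272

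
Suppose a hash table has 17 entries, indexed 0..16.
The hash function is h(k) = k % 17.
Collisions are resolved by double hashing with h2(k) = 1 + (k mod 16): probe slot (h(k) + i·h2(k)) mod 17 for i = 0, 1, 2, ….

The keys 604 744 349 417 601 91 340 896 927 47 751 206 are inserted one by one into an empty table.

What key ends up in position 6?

349

604: h=9 → slot 9
744: h=13 → slot 13
349: h=9, h2=14, probe 9,6 → slot 6
417: h=9, h2=2, probe 9,11 → slot 11
601: h=6, h2=10, probe 6,16 → slot 16
91: h=6, h2=12, probe 6,1 → slot 1
340: h=0 → slot 0
896: h=12 → slot 12
927: h=9, h2=16, probe 9,8 → slot 8
47: h=13, h2=16, probe 13,12,11,10 → slot 10
751: h=3 → slot 3
206: h=2 → slot 2
Table: [340, 91, 206, 751, ∅, ∅, 349, ∅, 927, 604, 47, 417, 896, 744, ∅, ∅, 601]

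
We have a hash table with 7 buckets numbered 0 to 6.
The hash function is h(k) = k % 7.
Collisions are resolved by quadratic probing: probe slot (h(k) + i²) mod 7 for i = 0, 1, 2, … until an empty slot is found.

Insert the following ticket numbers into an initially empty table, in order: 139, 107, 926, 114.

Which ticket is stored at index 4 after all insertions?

139 hashes to 6; slot 6 is free -> place at 6.
107 hashes to 2; slot 2 is free -> place at 2.
926 hashes to 2; 2 taken -> place at 3.
114 hashes to 2; 2,3,6 taken -> place at 4.
Table: [∅, ∅, 107, 926, 114, ∅, 139]

114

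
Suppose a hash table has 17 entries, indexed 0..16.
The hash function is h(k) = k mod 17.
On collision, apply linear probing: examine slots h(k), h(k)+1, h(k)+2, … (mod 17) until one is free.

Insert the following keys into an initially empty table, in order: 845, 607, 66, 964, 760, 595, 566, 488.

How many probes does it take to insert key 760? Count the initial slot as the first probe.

845 hashes to 12; slot 12 is free => place at 12.
607 hashes to 12; 12 taken => place at 13.
66 hashes to 15; slot 15 is free => place at 15.
964 hashes to 12; 12,13 taken => place at 14.
760 hashes to 12; 12,13,14,15 taken => place at 16.
595 hashes to 0; slot 0 is free => place at 0.
566 hashes to 5; slot 5 is free => place at 5.
488 hashes to 12; 12,13,14,15,16,0 taken => place at 1.
Table: [595, 488, —, —, —, 566, —, —, —, —, —, —, 845, 607, 964, 66, 760]

5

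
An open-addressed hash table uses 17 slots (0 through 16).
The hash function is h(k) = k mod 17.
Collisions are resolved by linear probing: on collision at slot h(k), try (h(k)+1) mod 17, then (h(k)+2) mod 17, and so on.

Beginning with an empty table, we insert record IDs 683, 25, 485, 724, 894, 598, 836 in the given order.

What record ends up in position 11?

Insert 683: h=3, slot 3 empty → index 3.
Insert 25: h=8, slot 8 empty → index 8.
Insert 485: h=9, slot 9 empty → index 9.
Insert 724: h=10, slot 10 empty → index 10.
Insert 894: h=10, slot 10 occupied → index 11.
Insert 598: h=3, slot 3 occupied → index 4.
Insert 836: h=3, slots 3,4 occupied → index 5.
Table: [., ., ., 683, 598, 836, ., ., 25, 485, 724, 894, ., ., ., ., .]

894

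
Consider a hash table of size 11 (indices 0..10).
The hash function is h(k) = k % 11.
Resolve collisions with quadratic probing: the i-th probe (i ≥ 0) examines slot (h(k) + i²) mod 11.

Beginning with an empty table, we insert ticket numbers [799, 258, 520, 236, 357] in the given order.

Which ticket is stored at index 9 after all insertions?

357

799 hashes to 7; slot 7 is free → place at 7.
258 hashes to 5; slot 5 is free → place at 5.
520 hashes to 3; slot 3 is free → place at 3.
236 hashes to 5; 5 taken → place at 6.
357 hashes to 5; 5,6 taken → place at 9.
Table: [_, _, _, 520, _, 258, 236, 799, _, 357, _]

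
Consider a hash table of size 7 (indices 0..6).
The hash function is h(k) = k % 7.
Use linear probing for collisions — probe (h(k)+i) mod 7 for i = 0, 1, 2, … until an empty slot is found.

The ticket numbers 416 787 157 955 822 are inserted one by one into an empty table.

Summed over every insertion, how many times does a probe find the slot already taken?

10

416: h=3 → slot 3
787: h=3, probe 3,4 → slot 4
157: h=3, probe 3,4,5 → slot 5
955: h=3, probe 3,4,5,6 → slot 6
822: h=3, probe 3,4,5,6,0 → slot 0
Table: [822, —, —, 416, 787, 157, 955]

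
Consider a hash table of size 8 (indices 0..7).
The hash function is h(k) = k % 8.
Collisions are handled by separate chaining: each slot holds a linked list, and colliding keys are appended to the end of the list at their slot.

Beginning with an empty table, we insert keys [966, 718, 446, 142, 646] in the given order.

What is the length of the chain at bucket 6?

Insert 966: h=6, bucket 6 empty -> new chain.
Insert 718: h=6, bucket 6 nonempty -> append to chain.
Insert 446: h=6, bucket 6 nonempty -> append to chain.
Insert 142: h=6, bucket 6 nonempty -> append to chain.
Insert 646: h=6, bucket 6 nonempty -> append to chain.
Final buckets:
0: -
1: -
2: -
3: -
4: -
5: -
6: 966 -> 718 -> 446 -> 142 -> 646
7: -

5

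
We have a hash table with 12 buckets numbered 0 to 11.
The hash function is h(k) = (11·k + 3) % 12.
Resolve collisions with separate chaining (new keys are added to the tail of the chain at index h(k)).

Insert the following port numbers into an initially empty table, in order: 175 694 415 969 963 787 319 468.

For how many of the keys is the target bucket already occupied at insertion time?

3

Insert 175: h=8, bucket 8 empty → new chain.
Insert 694: h=5, bucket 5 empty → new chain.
Insert 415: h=8, bucket 8 nonempty → append to chain.
Insert 969: h=6, bucket 6 empty → new chain.
Insert 963: h=0, bucket 0 empty → new chain.
Insert 787: h=8, bucket 8 nonempty → append to chain.
Insert 319: h=8, bucket 8 nonempty → append to chain.
Insert 468: h=3, bucket 3 empty → new chain.
Final buckets:
0: 963
1: —
2: —
3: 468
4: —
5: 694
6: 969
7: —
8: 175 -> 415 -> 787 -> 319
9: —
10: —
11: —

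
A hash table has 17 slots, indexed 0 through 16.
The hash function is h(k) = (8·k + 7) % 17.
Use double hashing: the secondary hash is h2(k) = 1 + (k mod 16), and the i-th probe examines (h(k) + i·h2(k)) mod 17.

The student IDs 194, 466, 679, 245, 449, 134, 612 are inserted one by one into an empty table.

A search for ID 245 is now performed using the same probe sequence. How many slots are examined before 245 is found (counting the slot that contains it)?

2

Insert 194: h=12, slot 12 empty -> index 12.
Insert 466: h=12, h2=3, slot 12 occupied -> index 15.
Insert 679: h=16, slot 16 empty -> index 16.
Insert 245: h=12, h2=6, slot 12 occupied -> index 1.
Insert 449: h=12, h2=2, slot 12 occupied -> index 14.
Insert 134: h=8, slot 8 empty -> index 8.
Insert 612: h=7, slot 7 empty -> index 7.
Table: [., 245, ., ., ., ., ., 612, 134, ., ., ., 194, ., 449, 466, 679]
Lookup 245: h=12, h2=6, probe 12,1 → found at 1.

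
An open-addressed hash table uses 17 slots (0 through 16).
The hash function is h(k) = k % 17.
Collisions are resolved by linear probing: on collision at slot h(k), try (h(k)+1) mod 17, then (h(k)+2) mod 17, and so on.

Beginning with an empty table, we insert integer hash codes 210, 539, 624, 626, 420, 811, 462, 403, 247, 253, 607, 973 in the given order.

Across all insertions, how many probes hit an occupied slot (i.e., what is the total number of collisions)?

210 hashes to 6; slot 6 is free → place at 6.
539 hashes to 12; slot 12 is free → place at 12.
624 hashes to 12; 12 taken → place at 13.
626 hashes to 14; slot 14 is free → place at 14.
420 hashes to 12; 12,13,14 taken → place at 15.
811 hashes to 12; 12,13,14,15 taken → place at 16.
462 hashes to 3; slot 3 is free → place at 3.
403 hashes to 12; 12,13,14,15,16 taken → place at 0.
247 hashes to 9; slot 9 is free → place at 9.
253 hashes to 15; 15,16,0 taken → place at 1.
607 hashes to 12; 12,13,14,15,16,0,1 taken → place at 2.
973 hashes to 4; slot 4 is free → place at 4.
Table: [403, 253, 607, 462, 973, -, 210, -, -, 247, -, -, 539, 624, 626, 420, 811]

23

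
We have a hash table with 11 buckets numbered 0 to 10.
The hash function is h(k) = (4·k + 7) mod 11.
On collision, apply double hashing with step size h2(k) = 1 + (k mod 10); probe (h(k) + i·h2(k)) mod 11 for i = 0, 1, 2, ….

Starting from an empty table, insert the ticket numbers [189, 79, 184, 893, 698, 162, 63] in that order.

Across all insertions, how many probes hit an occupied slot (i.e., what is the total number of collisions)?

Insert 189: h=4, slot 4 empty → index 4.
Insert 79: h=4, h2=10, slot 4 occupied → index 3.
Insert 184: h=6, slot 6 empty → index 6.
Insert 893: h=4, h2=4, slot 4 occupied → index 8.
Insert 698: h=5, slot 5 empty → index 5.
Insert 162: h=6, h2=3, slot 6 occupied → index 9.
Insert 63: h=6, h2=4, slot 6 occupied → index 10.
Table: [—, —, —, 79, 189, 698, 184, —, 893, 162, 63]

4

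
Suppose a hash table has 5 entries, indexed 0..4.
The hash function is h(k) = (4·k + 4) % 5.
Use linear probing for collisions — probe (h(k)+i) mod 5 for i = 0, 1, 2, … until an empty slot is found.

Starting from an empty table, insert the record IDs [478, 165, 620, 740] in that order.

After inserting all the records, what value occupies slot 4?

478: h=1 -> slot 1
165: h=4 -> slot 4
620: h=4, probe 4,0 -> slot 0
740: h=4, probe 4,0,1,2 -> slot 2
Table: [620, 478, 740, ∅, 165]

165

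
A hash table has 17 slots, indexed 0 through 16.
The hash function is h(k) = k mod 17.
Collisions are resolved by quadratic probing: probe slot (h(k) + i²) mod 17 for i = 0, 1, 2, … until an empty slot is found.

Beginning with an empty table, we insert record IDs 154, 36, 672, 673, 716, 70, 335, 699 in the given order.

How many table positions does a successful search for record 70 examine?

154: h=1 => slot 1
36: h=2 => slot 2
672: h=9 => slot 9
673: h=10 => slot 10
716: h=2, probe 2,3 => slot 3
70: h=2, probe 2,3,6 => slot 6
335: h=12 => slot 12
699: h=2, probe 2,3,6,11 => slot 11
Table: [∅, 154, 36, 716, ∅, ∅, 70, ∅, ∅, 672, 673, 699, 335, ∅, ∅, ∅, ∅]
Lookup 70: h=2, probe 2,3,6 → found at 6.

3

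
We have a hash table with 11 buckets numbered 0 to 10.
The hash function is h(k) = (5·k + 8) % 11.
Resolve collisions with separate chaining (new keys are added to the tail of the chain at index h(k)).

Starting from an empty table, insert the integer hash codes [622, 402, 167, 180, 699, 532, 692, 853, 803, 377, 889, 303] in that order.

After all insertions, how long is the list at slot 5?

622 -> bucket 5
402 -> bucket 5 (collision)
167 -> bucket 7
180 -> bucket 6
699 -> bucket 5 (collision)
532 -> bucket 6 (collision)
692 -> bucket 3
853 -> bucket 5 (collision)
803 -> bucket 8
377 -> bucket 1
889 -> bucket 9
303 -> bucket 5 (collision)
Final buckets:
0: .
1: 377
2: .
3: 692
4: .
5: 622 -> 402 -> 699 -> 853 -> 303
6: 180 -> 532
7: 167
8: 803
9: 889
10: .

5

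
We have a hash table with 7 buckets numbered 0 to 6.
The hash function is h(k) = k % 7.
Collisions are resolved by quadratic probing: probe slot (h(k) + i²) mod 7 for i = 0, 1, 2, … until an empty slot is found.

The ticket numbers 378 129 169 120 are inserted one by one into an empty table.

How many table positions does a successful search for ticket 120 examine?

378: h=0 => slot 0
129: h=3 => slot 3
169: h=1 => slot 1
120: h=1, probe 1,2 => slot 2
Table: [378, 169, 120, 129, —, —, —]
Lookup 120: h=1, probe 1,2 → found at 2.

2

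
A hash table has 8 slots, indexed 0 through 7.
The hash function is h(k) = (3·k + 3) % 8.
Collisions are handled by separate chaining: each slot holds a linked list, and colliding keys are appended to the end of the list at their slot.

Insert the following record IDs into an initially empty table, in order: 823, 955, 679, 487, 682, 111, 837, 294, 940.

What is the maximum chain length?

4

Insert 823: h=0, bucket 0 empty → new chain.
Insert 955: h=4, bucket 4 empty → new chain.
Insert 679: h=0, bucket 0 nonempty → append to chain.
Insert 487: h=0, bucket 0 nonempty → append to chain.
Insert 682: h=1, bucket 1 empty → new chain.
Insert 111: h=0, bucket 0 nonempty → append to chain.
Insert 837: h=2, bucket 2 empty → new chain.
Insert 294: h=5, bucket 5 empty → new chain.
Insert 940: h=7, bucket 7 empty → new chain.
Final buckets:
0: 823 -> 679 -> 487 -> 111
1: 682
2: 837
3: .
4: 955
5: 294
6: .
7: 940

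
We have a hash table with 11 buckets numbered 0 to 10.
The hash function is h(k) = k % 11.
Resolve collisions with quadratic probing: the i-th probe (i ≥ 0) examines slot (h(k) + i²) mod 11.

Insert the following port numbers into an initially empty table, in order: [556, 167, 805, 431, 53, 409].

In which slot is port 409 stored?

7

556 hashes to 6; slot 6 is free → place at 6.
167 hashes to 2; slot 2 is free → place at 2.
805 hashes to 2; 2 taken → place at 3.
431 hashes to 2; 2,3,6 taken → place at 0.
53 hashes to 9; slot 9 is free → place at 9.
409 hashes to 2; 2,3,6,0 taken → place at 7.
Table: [431, ∅, 167, 805, ∅, ∅, 556, 409, ∅, 53, ∅]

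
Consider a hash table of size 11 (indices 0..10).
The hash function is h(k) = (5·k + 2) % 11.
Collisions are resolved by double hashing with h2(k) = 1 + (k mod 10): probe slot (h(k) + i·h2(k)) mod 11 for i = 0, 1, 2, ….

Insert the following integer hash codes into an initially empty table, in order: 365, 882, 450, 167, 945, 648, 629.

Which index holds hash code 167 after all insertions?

9

Insert 365: h=1, slot 1 empty -> index 1.
Insert 882: h=1, h2=3, slot 1 occupied -> index 4.
Insert 450: h=8, slot 8 empty -> index 8.
Insert 167: h=1, h2=8, slot 1 occupied -> index 9.
Insert 945: h=8, h2=6, slot 8 occupied -> index 3.
Insert 648: h=8, h2=9, slot 8 occupied -> index 6.
Insert 629: h=1, h2=10, slot 1 occupied -> index 0.
Table: [629, 365, ., 945, 882, ., 648, ., 450, 167, .]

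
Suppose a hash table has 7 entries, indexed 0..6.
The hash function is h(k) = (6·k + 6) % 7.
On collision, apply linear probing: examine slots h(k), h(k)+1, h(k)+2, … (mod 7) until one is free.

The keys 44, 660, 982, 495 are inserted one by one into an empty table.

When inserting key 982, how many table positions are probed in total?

3

44 hashes to 4; slot 4 is free => place at 4.
660 hashes to 4; 4 taken => place at 5.
982 hashes to 4; 4,5 taken => place at 6.
495 hashes to 1; slot 1 is free => place at 1.
Table: [-, 495, -, -, 44, 660, 982]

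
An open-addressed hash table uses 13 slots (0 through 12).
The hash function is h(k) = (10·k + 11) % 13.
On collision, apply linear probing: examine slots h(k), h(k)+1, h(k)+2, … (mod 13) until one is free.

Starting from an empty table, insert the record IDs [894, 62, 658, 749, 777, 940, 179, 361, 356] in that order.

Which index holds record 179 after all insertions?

10

894: h=7 → slot 7
62: h=7, probe 7,8 → slot 8
658: h=0 → slot 0
749: h=0, probe 0,1 → slot 1
777: h=7, probe 7,8,9 → slot 9
940: h=12 → slot 12
179: h=7, probe 7,8,9,10 → slot 10
361: h=7, probe 7,8,9,10,11 → slot 11
356: h=9, probe 9,10,11,12,0,1,2 → slot 2
Table: [658, 749, 356, _, _, _, _, 894, 62, 777, 179, 361, 940]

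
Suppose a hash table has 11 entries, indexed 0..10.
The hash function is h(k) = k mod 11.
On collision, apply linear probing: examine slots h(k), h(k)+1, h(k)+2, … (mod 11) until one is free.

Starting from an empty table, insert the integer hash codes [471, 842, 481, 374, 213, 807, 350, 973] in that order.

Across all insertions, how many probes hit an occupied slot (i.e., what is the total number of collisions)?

Insert 471: h=9, slot 9 empty → index 9.
Insert 842: h=6, slot 6 empty → index 6.
Insert 481: h=8, slot 8 empty → index 8.
Insert 374: h=0, slot 0 empty → index 0.
Insert 213: h=4, slot 4 empty → index 4.
Insert 807: h=4, slot 4 occupied → index 5.
Insert 350: h=9, slot 9 occupied → index 10.
Insert 973: h=5, slots 5,6 occupied → index 7.
Table: [374, —, —, —, 213, 807, 842, 973, 481, 471, 350]

4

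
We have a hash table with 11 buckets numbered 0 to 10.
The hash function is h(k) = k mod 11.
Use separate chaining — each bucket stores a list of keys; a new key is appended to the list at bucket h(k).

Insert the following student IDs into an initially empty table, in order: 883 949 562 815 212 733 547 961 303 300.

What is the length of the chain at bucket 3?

4

Insert 883: h=3, bucket 3 empty → new chain.
Insert 949: h=3, bucket 3 nonempty → append to chain.
Insert 562: h=1, bucket 1 empty → new chain.
Insert 815: h=1, bucket 1 nonempty → append to chain.
Insert 212: h=3, bucket 3 nonempty → append to chain.
Insert 733: h=7, bucket 7 empty → new chain.
Insert 547: h=8, bucket 8 empty → new chain.
Insert 961: h=4, bucket 4 empty → new chain.
Insert 303: h=6, bucket 6 empty → new chain.
Insert 300: h=3, bucket 3 nonempty → append to chain.
Final buckets:
0: -
1: 562 -> 815
2: -
3: 883 -> 949 -> 212 -> 300
4: 961
5: -
6: 303
7: 733
8: 547
9: -
10: -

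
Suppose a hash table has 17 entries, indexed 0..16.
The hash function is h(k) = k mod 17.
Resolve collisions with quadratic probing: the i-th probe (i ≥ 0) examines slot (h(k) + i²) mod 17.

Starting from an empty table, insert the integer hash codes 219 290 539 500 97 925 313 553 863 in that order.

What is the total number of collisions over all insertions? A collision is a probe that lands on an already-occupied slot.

Insert 219: h=15, slot 15 empty → index 15.
Insert 290: h=1, slot 1 empty → index 1.
Insert 539: h=12, slot 12 empty → index 12.
Insert 500: h=7, slot 7 empty → index 7.
Insert 97: h=12, slot 12 occupied → index 13.
Insert 925: h=7, slot 7 occupied → index 8.
Insert 313: h=7, slots 7,8 occupied → index 11.
Insert 553: h=9, slot 9 empty → index 9.
Insert 863: h=13, slot 13 occupied → index 14.
Table: [—, 290, —, —, —, —, —, 500, 925, 553, —, 313, 539, 97, 863, 219, —]

5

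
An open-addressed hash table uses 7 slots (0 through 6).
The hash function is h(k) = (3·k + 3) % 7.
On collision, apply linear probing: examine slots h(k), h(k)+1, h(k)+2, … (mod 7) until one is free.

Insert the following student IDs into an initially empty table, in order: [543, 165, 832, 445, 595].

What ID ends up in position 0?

832

543 hashes to 1; slot 1 is free -> place at 1.
165 hashes to 1; 1 taken -> place at 2.
832 hashes to 0; slot 0 is free -> place at 0.
445 hashes to 1; 1,2 taken -> place at 3.
595 hashes to 3; 3 taken -> place at 4.
Table: [832, 543, 165, 445, 595, ., .]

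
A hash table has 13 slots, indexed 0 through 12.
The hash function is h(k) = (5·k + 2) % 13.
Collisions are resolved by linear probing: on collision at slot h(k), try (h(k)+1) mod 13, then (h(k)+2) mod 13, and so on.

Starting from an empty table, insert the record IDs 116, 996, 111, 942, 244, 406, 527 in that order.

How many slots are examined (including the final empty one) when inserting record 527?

Insert 116: h=10, slot 10 empty -> index 10.
Insert 996: h=3, slot 3 empty -> index 3.
Insert 111: h=11, slot 11 empty -> index 11.
Insert 942: h=6, slot 6 empty -> index 6.
Insert 244: h=0, slot 0 empty -> index 0.
Insert 406: h=4, slot 4 empty -> index 4.
Insert 527: h=11, slot 11 occupied -> index 12.
Table: [244, ∅, ∅, 996, 406, ∅, 942, ∅, ∅, ∅, 116, 111, 527]

2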